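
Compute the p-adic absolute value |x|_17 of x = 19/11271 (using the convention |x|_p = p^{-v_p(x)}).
|19/11271|_17 = 289

Step 1 — compute v_17(x) by factoring powers of 17 out of the numerator and denominator: v_17(19/11271) = -2. Step 2 — apply |x|_p = p^{-v_p(x)} = 17^{2} = 289.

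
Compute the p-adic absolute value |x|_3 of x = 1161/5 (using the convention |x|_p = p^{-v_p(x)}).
|1161/5|_3 = 1/27

Step 1 — compute v_3(x) by factoring powers of 3 out of the numerator and denominator: v_3(1161/5) = 3. Step 2 — apply |x|_p = p^{-v_p(x)} = 3^{-3} = 1/27.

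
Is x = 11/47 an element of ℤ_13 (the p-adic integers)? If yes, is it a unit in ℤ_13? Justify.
x ∈ ℤ_13^× (unit); v_13(x) = 0

ℤ_13 = {x ∈ ℚ_13 : v_13(x) ≥ 0} and ℤ_13^× = {x ∈ ℤ_13 : v_13(x) = 0}. Here v_13(11/47) = v_13(num) − v_13(den) = 0; compare against these criteria.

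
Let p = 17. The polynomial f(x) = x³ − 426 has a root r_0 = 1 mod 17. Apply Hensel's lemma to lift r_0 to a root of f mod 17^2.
r_1 = 239 (mod 289)

Hensel: r_{i+1} = r_i − f(r_i)/f′(r_i) mod 17^{i+2}, where f′(x) = 3x². Iterate:
  r_0 = 1 (mod 17)
  r_1 = 239 (mod 289)
Final: r = 239 with f(r) ≡ 0 mod 17^2.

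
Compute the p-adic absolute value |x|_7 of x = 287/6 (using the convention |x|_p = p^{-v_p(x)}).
|287/6|_7 = 1/7

Step 1 — compute v_7(x) by factoring powers of 7 out of the numerator and denominator: v_7(287/6) = 1. Step 2 — apply |x|_p = p^{-v_p(x)} = 7^{-1} = 1/7.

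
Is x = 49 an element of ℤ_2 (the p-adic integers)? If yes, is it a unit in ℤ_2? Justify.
x ∈ ℤ_2^× (unit); v_2(x) = 0

ℤ_2 = {x ∈ ℚ_2 : v_2(x) ≥ 0} and ℤ_2^× = {x ∈ ℤ_2 : v_2(x) = 0}. Here v_2(49) = v_2(num) − v_2(den) = 0; compare against these criteria.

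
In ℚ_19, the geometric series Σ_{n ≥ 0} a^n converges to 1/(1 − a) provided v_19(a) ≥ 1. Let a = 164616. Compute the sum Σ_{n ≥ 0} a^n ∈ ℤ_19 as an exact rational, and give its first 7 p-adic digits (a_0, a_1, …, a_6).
Σ a^n = 1/(1 − a) = -1/164615;  first 7 digits = (1, 0, 0, 5, 1, 0, 6)

v_19(a) = 3 ≥ 1, so the series converges in ℤ_19 to 1/(1 − a) = 1/(1 − 164616) = -1/164615. Expand this rational in ℤ_19: compute digits iteratively via d_i = x_i mod 19, x_{i+1} = (x_i − d_i)/19. The first 7 digits are (1, 0, 0, 5, 1, 0, 6).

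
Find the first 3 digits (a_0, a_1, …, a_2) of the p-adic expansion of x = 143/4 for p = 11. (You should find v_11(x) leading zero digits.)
(a_0, …, a_2) = (0, 6, 8)

v_11(143/4) = 1, so a_0 = ... = a_0 = 0. Factor out: x = 11^1 · u with u = 13/4 a unit in ℤ_11. Expand u iteratively via a_{v+i} = u_i mod 11, u_{i+1} = (u_i − a_{v+i})/11:
  u_0 = 13/4;  a_1 = 6;  u_1 = (u_0 − 6)/11 = -1/4
  u_1 = -1/4;  a_2 = 8;  u_2 = (u_1 − 8)/11 = -3/4
Digits: (0, 6, 8).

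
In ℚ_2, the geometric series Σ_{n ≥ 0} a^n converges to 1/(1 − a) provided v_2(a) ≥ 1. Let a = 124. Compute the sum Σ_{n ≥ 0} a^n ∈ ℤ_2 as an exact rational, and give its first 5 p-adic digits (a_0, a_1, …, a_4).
Σ a^n = 1/(1 − a) = -1/123;  first 5 digits = (1, 0, 1, 1, 0)

v_2(a) = 2 ≥ 1, so the series converges in ℤ_2 to 1/(1 − a) = 1/(1 − 124) = -1/123. Expand this rational in ℤ_2: compute digits iteratively via d_i = x_i mod 2, x_{i+1} = (x_i − d_i)/2. The first 5 digits are (1, 0, 1, 1, 0).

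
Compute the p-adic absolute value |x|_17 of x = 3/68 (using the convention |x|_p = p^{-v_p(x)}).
|3/68|_17 = 17

Step 1 — compute v_17(x) by factoring powers of 17 out of the numerator and denominator: v_17(3/68) = -1. Step 2 — apply |x|_p = p^{-v_p(x)} = 17^{1} = 17.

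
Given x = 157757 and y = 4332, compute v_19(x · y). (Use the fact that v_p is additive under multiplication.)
v_19(683403324) = 5

v_p(x) = 3 (factor: 157757 = 19^3 · 23); v_p(y) = 2 (factor: 4332 = 19^2 · 12). Additivity: v_p(xy) = v_p(x) + v_p(y) = 3 + 2 = 5. (Direct check: xy = 683403324 = 19^5 · (276).)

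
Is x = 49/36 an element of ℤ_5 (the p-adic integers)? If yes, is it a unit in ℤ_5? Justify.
x ∈ ℤ_5^× (unit); v_5(x) = 0

ℤ_5 = {x ∈ ℚ_5 : v_5(x) ≥ 0} and ℤ_5^× = {x ∈ ℤ_5 : v_5(x) = 0}. Here v_5(49/36) = v_5(num) − v_5(den) = 0; compare against these criteria.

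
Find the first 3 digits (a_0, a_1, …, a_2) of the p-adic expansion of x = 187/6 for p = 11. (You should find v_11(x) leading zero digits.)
(a_0, …, a_2) = (0, 1, 2)

v_11(187/6) = 1, so a_0 = ... = a_0 = 0. Factor out: x = 11^1 · u with u = 17/6 a unit in ℤ_11. Expand u iteratively via a_{v+i} = u_i mod 11, u_{i+1} = (u_i − a_{v+i})/11:
  u_0 = 17/6;  a_1 = 1;  u_1 = (u_0 − 1)/11 = 1/6
  u_1 = 1/6;  a_2 = 2;  u_2 = (u_1 − 2)/11 = -1/6
Digits: (0, 1, 2).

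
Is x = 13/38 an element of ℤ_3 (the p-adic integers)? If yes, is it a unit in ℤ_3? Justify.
x ∈ ℤ_3^× (unit); v_3(x) = 0

ℤ_3 = {x ∈ ℚ_3 : v_3(x) ≥ 0} and ℤ_3^× = {x ∈ ℤ_3 : v_3(x) = 0}. Here v_3(13/38) = v_3(num) − v_3(den) = 0; compare against these criteria.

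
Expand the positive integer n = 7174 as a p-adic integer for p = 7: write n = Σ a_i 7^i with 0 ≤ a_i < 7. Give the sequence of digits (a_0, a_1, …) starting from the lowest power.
(a_0, a_1, …) = (6, 2, 6, 6, 2)

Repeated division by 7 gives the digits low-to-high: 7174 = 6 + 2·7^1 + 6·7^2 + 6·7^3 + 2·7^4. Digit sequence: (6, 2, 6, 6, 2).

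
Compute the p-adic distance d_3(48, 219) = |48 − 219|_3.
d_3(48, 219) = 1/9

Step 1 — x − y = 48 − 219 = -171. Step 2 — v_3(-171) = 2 (factor: -171 = −(3^2 · 19); the sign does not affect v_p). Step 3 — |x − y|_3 = 3^{-2} = 1/9.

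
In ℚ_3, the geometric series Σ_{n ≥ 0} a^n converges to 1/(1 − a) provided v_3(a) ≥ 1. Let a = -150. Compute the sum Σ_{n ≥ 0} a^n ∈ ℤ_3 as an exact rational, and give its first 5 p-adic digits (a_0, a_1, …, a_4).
Σ a^n = 1/(1 − a) = 1/151;  first 5 digits = (1, 1, 2, 0, 1)

v_3(a) = 1 ≥ 1, so the series converges in ℤ_3 to 1/(1 − a) = 1/(1 − (-150)) = 1/151. Expand this rational in ℤ_3: compute digits iteratively via d_i = x_i mod 3, x_{i+1} = (x_i − d_i)/3. The first 5 digits are (1, 1, 2, 0, 1).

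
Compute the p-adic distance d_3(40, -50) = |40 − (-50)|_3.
d_3(40, -50) = 1/9

Step 1 — x − y = 40 − (-50) = 90. Step 2 — v_3(90) = 2 (factor: 90 = (3^2 · 10); the sign does not affect v_p). Step 3 — |x − y|_3 = 3^{-2} = 1/9.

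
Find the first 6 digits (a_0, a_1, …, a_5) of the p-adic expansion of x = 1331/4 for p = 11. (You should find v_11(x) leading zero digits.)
(a_0, …, a_5) = (0, 0, 0, 3, 8, 2)

v_11(1331/4) = 3, so a_0 = ... = a_2 = 0. Factor out: x = 11^3 · u with u = 1/4 a unit in ℤ_11. Expand u iteratively via a_{v+i} = u_i mod 11, u_{i+1} = (u_i − a_{v+i})/11:
  u_0 = 1/4;  a_3 = 3;  u_1 = (u_0 − 3)/11 = -1/4
  u_1 = -1/4;  a_4 = 8;  u_2 = (u_1 − 8)/11 = -3/4
  u_2 = -3/4;  a_5 = 2;  u_3 = (u_2 − 2)/11 = -1/4
Digits: (0, 0, 0, 3, 8, 2).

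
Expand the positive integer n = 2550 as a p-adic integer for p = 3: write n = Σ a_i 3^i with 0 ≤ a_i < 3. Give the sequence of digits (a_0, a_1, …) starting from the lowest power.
(a_0, a_1, …) = (0, 1, 1, 1, 1, 1, 0, 1)

Repeated division by 3 gives the digits low-to-high: 2550 = 1·3^1 + 1·3^2 + 1·3^3 + 1·3^4 + 1·3^5 + 1·3^7. Digit sequence: (0, 1, 1, 1, 1, 1, 0, 1).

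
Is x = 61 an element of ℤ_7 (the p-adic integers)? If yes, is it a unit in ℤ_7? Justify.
x ∈ ℤ_7^× (unit); v_7(x) = 0

ℤ_7 = {x ∈ ℚ_7 : v_7(x) ≥ 0} and ℤ_7^× = {x ∈ ℤ_7 : v_7(x) = 0}. Here v_7(61) = v_7(num) − v_7(den) = 0; compare against these criteria.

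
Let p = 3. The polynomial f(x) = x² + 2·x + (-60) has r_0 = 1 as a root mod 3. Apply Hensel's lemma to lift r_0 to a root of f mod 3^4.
r_3 = 40 (mod 81)

Hensel: r_{i+1} = r_i − f(r_i)·(f′(r_i))^{-1} mod 3^{i+2}, f′(x) = 2x + 2. Iterate:
  r_0 = 1 (mod 3)
  r_1 = 4 (mod 9)
  r_2 = 13 (mod 27)
  r_3 = 40 (mod 81)
Final: r = 40 satisfies f(r) ≡ 0 mod 3^4.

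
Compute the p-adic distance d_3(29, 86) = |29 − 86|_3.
d_3(29, 86) = 1/3

Step 1 — x − y = 29 − 86 = -57. Step 2 — v_3(-57) = 1 (factor: -57 = −(3^1 · 19); the sign does not affect v_p). Step 3 — |x − y|_3 = 3^{-1} = 1/3.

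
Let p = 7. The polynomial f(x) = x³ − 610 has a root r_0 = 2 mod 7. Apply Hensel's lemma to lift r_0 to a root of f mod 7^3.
r_2 = 142 (mod 343)

Hensel: r_{i+1} = r_i − f(r_i)/f′(r_i) mod 7^{i+2}, where f′(x) = 3x². Iterate:
  r_0 = 2 (mod 7)
  r_1 = 44 (mod 49)
  r_2 = 142 (mod 343)
Final: r = 142 with f(r) ≡ 0 mod 7^3.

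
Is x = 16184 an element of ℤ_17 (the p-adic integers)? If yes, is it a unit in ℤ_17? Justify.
x ∈ ℤ_17 but not a unit; v_17(x) = 2 > 0

ℤ_17 = {x ∈ ℚ_17 : v_17(x) ≥ 0} and ℤ_17^× = {x ∈ ℤ_17 : v_17(x) = 0}. Here v_17(16184) = v_17(num) − v_17(den) = 2; compare against these criteria.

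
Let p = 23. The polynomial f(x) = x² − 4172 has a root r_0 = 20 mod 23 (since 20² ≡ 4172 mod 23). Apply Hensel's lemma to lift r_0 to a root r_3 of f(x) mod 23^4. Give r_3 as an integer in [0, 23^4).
r_3 = 111363 (mod 279841)

Hensel's recurrence: r_{i+1} = r_i − f(r_i)·(f′(r_i))^{-1} mod 23^{i+2}, with f′(x) = 2x. Iterate:
  r_0 = 20 (mod 23)
  r_1 = 273 (mod 529)
  r_2 = 1860 (mod 12167)
  r_3 = 111363 (mod 279841)
Final: r_3 = 111363, and one checks f(r_3) ≡ 0 mod 23^4.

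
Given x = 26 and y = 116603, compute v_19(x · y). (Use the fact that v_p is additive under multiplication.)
v_19(3031678) = 3

v_p(x) = 0 (factor: 26 = 19^0 · 26); v_p(y) = 3 (factor: 116603 = 19^3 · 17). Additivity: v_p(xy) = v_p(x) + v_p(y) = 0 + 3 = 3. (Direct check: xy = 3031678 = 19^3 · (442).)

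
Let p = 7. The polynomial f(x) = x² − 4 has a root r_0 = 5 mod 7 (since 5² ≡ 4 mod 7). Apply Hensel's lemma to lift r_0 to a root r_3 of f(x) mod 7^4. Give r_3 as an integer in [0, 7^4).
r_3 = 2399 (mod 2401)

Hensel's recurrence: r_{i+1} = r_i − f(r_i)·(f′(r_i))^{-1} mod 7^{i+2}, with f′(x) = 2x. Iterate:
  r_0 = 5 (mod 7)
  r_1 = 47 (mod 49)
  r_2 = 341 (mod 343)
  r_3 = 2399 (mod 2401)
Final: r_3 = 2399, and one checks f(r_3) ≡ 0 mod 7^4.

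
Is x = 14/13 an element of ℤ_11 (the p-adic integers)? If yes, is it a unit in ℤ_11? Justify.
x ∈ ℤ_11^× (unit); v_11(x) = 0

ℤ_11 = {x ∈ ℚ_11 : v_11(x) ≥ 0} and ℤ_11^× = {x ∈ ℤ_11 : v_11(x) = 0}. Here v_11(14/13) = v_11(num) − v_11(den) = 0; compare against these criteria.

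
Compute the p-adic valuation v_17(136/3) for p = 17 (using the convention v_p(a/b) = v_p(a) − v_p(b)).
v_17(136/3) = 1

Factor powers of 17 from the numerator and denominator of the reduced fraction: 136 = 17^1 · 8 and 3 = 17^0 · 3. Apply v_p(a/b) = v_p(a) − v_p(b): v_17(136/3) = 1 − 0 = 1.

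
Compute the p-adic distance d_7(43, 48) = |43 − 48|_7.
d_7(43, 48) = 1

Step 1 — x − y = 43 − 48 = -5. Step 2 — v_7(-5) = 0 (factor: -5 = −(7^0 · 5); the sign does not affect v_p). Step 3 — |x − y|_7 = 7^{0} = 1.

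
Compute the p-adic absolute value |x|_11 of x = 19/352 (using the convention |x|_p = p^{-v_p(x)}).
|19/352|_11 = 11

Step 1 — compute v_11(x) by factoring powers of 11 out of the numerator and denominator: v_11(19/352) = -1. Step 2 — apply |x|_p = p^{-v_p(x)} = 11^{1} = 11.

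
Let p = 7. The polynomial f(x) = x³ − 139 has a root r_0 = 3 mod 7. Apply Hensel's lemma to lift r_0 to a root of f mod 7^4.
r_3 = 1263 (mod 2401)

Hensel: r_{i+1} = r_i − f(r_i)/f′(r_i) mod 7^{i+2}, where f′(x) = 3x². Iterate:
  r_0 = 3 (mod 7)
  r_1 = 38 (mod 49)
  r_2 = 234 (mod 343)
  r_3 = 1263 (mod 2401)
Final: r = 1263 with f(r) ≡ 0 mod 7^4.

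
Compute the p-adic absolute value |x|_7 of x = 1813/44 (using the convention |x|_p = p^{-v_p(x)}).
|1813/44|_7 = 1/49

Step 1 — compute v_7(x) by factoring powers of 7 out of the numerator and denominator: v_7(1813/44) = 2. Step 2 — apply |x|_p = p^{-v_p(x)} = 7^{-2} = 1/49.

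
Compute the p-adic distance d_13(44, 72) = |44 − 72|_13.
d_13(44, 72) = 1

Step 1 — x − y = 44 − 72 = -28. Step 2 — v_13(-28) = 0 (factor: -28 = −(13^0 · 28); the sign does not affect v_p). Step 3 — |x − y|_13 = 13^{0} = 1.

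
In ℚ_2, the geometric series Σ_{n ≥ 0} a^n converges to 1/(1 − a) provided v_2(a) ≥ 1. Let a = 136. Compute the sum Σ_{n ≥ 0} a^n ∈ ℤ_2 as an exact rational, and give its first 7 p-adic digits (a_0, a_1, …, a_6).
Σ a^n = 1/(1 − a) = -1/135;  first 7 digits = (1, 0, 0, 1, 0, 0, 1)

v_2(a) = 3 ≥ 1, so the series converges in ℤ_2 to 1/(1 − a) = 1/(1 − 136) = -1/135. Expand this rational in ℤ_2: compute digits iteratively via d_i = x_i mod 2, x_{i+1} = (x_i − d_i)/2. The first 7 digits are (1, 0, 0, 1, 0, 0, 1).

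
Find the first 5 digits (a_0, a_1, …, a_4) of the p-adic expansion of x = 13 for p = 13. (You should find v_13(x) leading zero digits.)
(a_0, …, a_4) = (0, 1, 0, 0, 0)

v_13(13) = 1, so a_0 = ... = a_0 = 0. Factor out: x = 13^1 · u with u = 1 a unit in ℤ_13. Expand u iteratively via a_{v+i} = u_i mod 13, u_{i+1} = (u_i − a_{v+i})/13:
  u_0 = 1;  a_1 = 1;  u_1 = (u_0 − 1)/13 = 0
  u_1 = 0;  a_2 = 0;  u_2 = (u_1 − 0)/13 = 0
  u_2 = 0;  a_3 = 0;  u_3 = (u_2 − 0)/13 = 0
  u_3 = 0;  a_4 = 0;  u_4 = (u_3 − 0)/13 = 0
Digits: (0, 1, 0, 0, 0).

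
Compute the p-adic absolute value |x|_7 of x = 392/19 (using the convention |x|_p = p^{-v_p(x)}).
|392/19|_7 = 1/49

Step 1 — compute v_7(x) by factoring powers of 7 out of the numerator and denominator: v_7(392/19) = 2. Step 2 — apply |x|_p = p^{-v_p(x)} = 7^{-2} = 1/49.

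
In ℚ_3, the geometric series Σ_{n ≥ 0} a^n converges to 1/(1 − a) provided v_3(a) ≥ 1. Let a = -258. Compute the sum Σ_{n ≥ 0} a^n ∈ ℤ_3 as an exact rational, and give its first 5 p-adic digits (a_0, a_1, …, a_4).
Σ a^n = 1/(1 − a) = 1/259;  first 5 digits = (1, 1, 2, 2, 0)

v_3(a) = 1 ≥ 1, so the series converges in ℤ_3 to 1/(1 − a) = 1/(1 − (-258)) = 1/259. Expand this rational in ℤ_3: compute digits iteratively via d_i = x_i mod 3, x_{i+1} = (x_i − d_i)/3. The first 5 digits are (1, 1, 2, 2, 0).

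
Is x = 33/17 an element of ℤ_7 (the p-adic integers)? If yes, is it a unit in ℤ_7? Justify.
x ∈ ℤ_7^× (unit); v_7(x) = 0

ℤ_7 = {x ∈ ℚ_7 : v_7(x) ≥ 0} and ℤ_7^× = {x ∈ ℤ_7 : v_7(x) = 0}. Here v_7(33/17) = v_7(num) − v_7(den) = 0; compare against these criteria.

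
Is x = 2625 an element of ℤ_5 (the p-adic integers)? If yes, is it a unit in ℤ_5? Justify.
x ∈ ℤ_5 but not a unit; v_5(x) = 3 > 0

ℤ_5 = {x ∈ ℚ_5 : v_5(x) ≥ 0} and ℤ_5^× = {x ∈ ℤ_5 : v_5(x) = 0}. Here v_5(2625) = v_5(num) − v_5(den) = 3; compare against these criteria.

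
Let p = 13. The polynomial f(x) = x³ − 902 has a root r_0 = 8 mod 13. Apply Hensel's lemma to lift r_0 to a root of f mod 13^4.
r_3 = 23369 (mod 28561)

Hensel: r_{i+1} = r_i − f(r_i)/f′(r_i) mod 13^{i+2}, where f′(x) = 3x². Iterate:
  r_0 = 8 (mod 13)
  r_1 = 47 (mod 169)
  r_2 = 1399 (mod 2197)
  r_3 = 23369 (mod 28561)
Final: r = 23369 with f(r) ≡ 0 mod 13^4.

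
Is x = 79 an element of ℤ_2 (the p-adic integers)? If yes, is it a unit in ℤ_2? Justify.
x ∈ ℤ_2^× (unit); v_2(x) = 0

ℤ_2 = {x ∈ ℚ_2 : v_2(x) ≥ 0} and ℤ_2^× = {x ∈ ℤ_2 : v_2(x) = 0}. Here v_2(79) = v_2(num) − v_2(den) = 0; compare against these criteria.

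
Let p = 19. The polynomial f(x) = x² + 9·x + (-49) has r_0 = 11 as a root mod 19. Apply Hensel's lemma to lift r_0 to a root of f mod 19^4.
r_3 = 22830 (mod 130321)

Hensel: r_{i+1} = r_i − f(r_i)·(f′(r_i))^{-1} mod 19^{i+2}, f′(x) = 2x + 9. Iterate:
  r_0 = 11 (mod 19)
  r_1 = 87 (mod 361)
  r_2 = 2253 (mod 6859)
  r_3 = 22830 (mod 130321)
Final: r = 22830 satisfies f(r) ≡ 0 mod 19^4.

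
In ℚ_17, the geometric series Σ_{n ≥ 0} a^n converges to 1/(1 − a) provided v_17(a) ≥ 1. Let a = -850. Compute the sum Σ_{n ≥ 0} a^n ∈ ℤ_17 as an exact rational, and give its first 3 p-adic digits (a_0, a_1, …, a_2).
Σ a^n = 1/(1 − a) = 1/851;  first 3 digits = (1, 1, 15)

v_17(a) = 1 ≥ 1, so the series converges in ℤ_17 to 1/(1 − a) = 1/(1 − (-850)) = 1/851. Expand this rational in ℤ_17: compute digits iteratively via d_i = x_i mod 17, x_{i+1} = (x_i − d_i)/17. The first 3 digits are (1, 1, 15).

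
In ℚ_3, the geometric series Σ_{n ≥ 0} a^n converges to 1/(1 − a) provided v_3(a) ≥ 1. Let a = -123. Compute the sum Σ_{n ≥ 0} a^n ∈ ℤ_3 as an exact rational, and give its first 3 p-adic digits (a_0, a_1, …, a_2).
Σ a^n = 1/(1 − a) = 1/124;  first 3 digits = (1, 1, 2)

v_3(a) = 1 ≥ 1, so the series converges in ℤ_3 to 1/(1 − a) = 1/(1 − (-123)) = 1/124. Expand this rational in ℤ_3: compute digits iteratively via d_i = x_i mod 3, x_{i+1} = (x_i − d_i)/3. The first 3 digits are (1, 1, 2).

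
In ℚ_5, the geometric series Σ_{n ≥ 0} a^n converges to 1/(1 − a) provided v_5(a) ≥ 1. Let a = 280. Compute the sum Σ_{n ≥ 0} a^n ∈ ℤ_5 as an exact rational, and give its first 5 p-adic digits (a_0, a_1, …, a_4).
Σ a^n = 1/(1 − a) = -1/279;  first 5 digits = (1, 1, 2, 0, 0)

v_5(a) = 1 ≥ 1, so the series converges in ℤ_5 to 1/(1 − a) = 1/(1 − 280) = -1/279. Expand this rational in ℤ_5: compute digits iteratively via d_i = x_i mod 5, x_{i+1} = (x_i − d_i)/5. The first 5 digits are (1, 1, 2, 0, 0).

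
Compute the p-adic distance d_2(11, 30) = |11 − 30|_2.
d_2(11, 30) = 1

Step 1 — x − y = 11 − 30 = -19. Step 2 — v_2(-19) = 0 (factor: -19 = −(2^0 · 19); the sign does not affect v_p). Step 3 — |x − y|_2 = 2^{0} = 1.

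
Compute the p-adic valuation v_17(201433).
v_17(201433) = 3

v_17(n) is the largest exponent k such that 17^k divides n. Factor out: 201433 = 17^3 · 41. (Sign doesn't affect v_p.) So v_17(201433) = 3.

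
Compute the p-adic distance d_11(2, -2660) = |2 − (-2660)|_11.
d_11(2, -2660) = 1/1331

Step 1 — x − y = 2 − (-2660) = 2662. Step 2 — v_11(2662) = 3 (factor: 2662 = (11^3 · 2); the sign does not affect v_p). Step 3 — |x − y|_11 = 11^{-3} = 1/1331.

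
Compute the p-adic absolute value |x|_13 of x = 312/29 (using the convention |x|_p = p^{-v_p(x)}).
|312/29|_13 = 1/13

Step 1 — compute v_13(x) by factoring powers of 13 out of the numerator and denominator: v_13(312/29) = 1. Step 2 — apply |x|_p = p^{-v_p(x)} = 13^{-1} = 1/13.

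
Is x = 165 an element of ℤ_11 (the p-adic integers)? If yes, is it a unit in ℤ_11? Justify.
x ∈ ℤ_11 but not a unit; v_11(x) = 1 > 0

ℤ_11 = {x ∈ ℚ_11 : v_11(x) ≥ 0} and ℤ_11^× = {x ∈ ℤ_11 : v_11(x) = 0}. Here v_11(165) = v_11(num) − v_11(den) = 1; compare against these criteria.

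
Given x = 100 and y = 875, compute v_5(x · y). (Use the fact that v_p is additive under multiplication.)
v_5(87500) = 5

v_p(x) = 2 (factor: 100 = 5^2 · 4); v_p(y) = 3 (factor: 875 = 5^3 · 7). Additivity: v_p(xy) = v_p(x) + v_p(y) = 2 + 3 = 5. (Direct check: xy = 87500 = 5^5 · (28).)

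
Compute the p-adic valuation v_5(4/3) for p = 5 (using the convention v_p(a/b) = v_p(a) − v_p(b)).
v_5(4/3) = 0

Factor powers of 5 from the numerator and denominator of the reduced fraction: 4 = 5^0 · 4 and 3 = 5^0 · 3. Apply v_p(a/b) = v_p(a) − v_p(b): v_5(4/3) = 0 − 0 = 0.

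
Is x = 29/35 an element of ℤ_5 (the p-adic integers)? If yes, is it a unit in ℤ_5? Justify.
x ∉ ℤ_5 (v_5(x) = -1 < 0)

ℤ_5 = {x ∈ ℚ_5 : v_5(x) ≥ 0} and ℤ_5^× = {x ∈ ℤ_5 : v_5(x) = 0}. Here v_5(29/35) = v_5(num) − v_5(den) = -1; compare against these criteria.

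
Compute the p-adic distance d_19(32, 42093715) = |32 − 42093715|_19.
d_19(32, 42093715) = 1/2476099

Step 1 — x − y = 32 − 42093715 = -42093683. Step 2 — v_19(-42093683) = 5 (factor: -42093683 = −(19^5 · 17); the sign does not affect v_p). Step 3 — |x − y|_19 = 19^{-5} = 1/2476099.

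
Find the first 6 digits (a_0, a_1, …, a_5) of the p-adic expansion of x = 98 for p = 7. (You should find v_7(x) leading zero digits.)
(a_0, …, a_5) = (0, 0, 2, 0, 0, 0)

v_7(98) = 2, so a_0 = ... = a_1 = 0. Factor out: x = 7^2 · u with u = 2 a unit in ℤ_7. Expand u iteratively via a_{v+i} = u_i mod 7, u_{i+1} = (u_i − a_{v+i})/7:
  u_0 = 2;  a_2 = 2;  u_1 = (u_0 − 2)/7 = 0
  u_1 = 0;  a_3 = 0;  u_2 = (u_1 − 0)/7 = 0
  u_2 = 0;  a_4 = 0;  u_3 = (u_2 − 0)/7 = 0
  u_3 = 0;  a_5 = 0;  u_4 = (u_3 − 0)/7 = 0
Digits: (0, 0, 2, 0, 0, 0).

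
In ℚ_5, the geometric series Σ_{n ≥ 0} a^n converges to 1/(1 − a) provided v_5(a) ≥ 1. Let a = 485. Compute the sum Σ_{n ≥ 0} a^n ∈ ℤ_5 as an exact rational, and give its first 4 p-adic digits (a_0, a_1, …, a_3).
Σ a^n = 1/(1 − a) = -1/484;  first 4 digits = (1, 2, 3, 3)

v_5(a) = 1 ≥ 1, so the series converges in ℤ_5 to 1/(1 − a) = 1/(1 − 485) = -1/484. Expand this rational in ℤ_5: compute digits iteratively via d_i = x_i mod 5, x_{i+1} = (x_i − d_i)/5. The first 4 digits are (1, 2, 3, 3).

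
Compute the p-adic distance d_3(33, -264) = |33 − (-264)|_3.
d_3(33, -264) = 1/27

Step 1 — x − y = 33 − (-264) = 297. Step 2 — v_3(297) = 3 (factor: 297 = (3^3 · 11); the sign does not affect v_p). Step 3 — |x − y|_3 = 3^{-3} = 1/27.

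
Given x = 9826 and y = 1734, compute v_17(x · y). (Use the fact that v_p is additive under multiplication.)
v_17(17038284) = 5

v_p(x) = 3 (factor: 9826 = 17^3 · 2); v_p(y) = 2 (factor: 1734 = 17^2 · 6). Additivity: v_p(xy) = v_p(x) + v_p(y) = 3 + 2 = 5. (Direct check: xy = 17038284 = 17^5 · (12).)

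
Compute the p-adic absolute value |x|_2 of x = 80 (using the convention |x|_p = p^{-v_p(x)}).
|80|_2 = 1/16

Step 1 — compute v_2(x) by factoring powers of 2 out of the numerator and denominator: v_2(80) = 4. Step 2 — apply |x|_p = p^{-v_p(x)} = 2^{-4} = 1/16.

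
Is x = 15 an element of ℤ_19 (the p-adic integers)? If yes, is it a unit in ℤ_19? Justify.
x ∈ ℤ_19^× (unit); v_19(x) = 0

ℤ_19 = {x ∈ ℚ_19 : v_19(x) ≥ 0} and ℤ_19^× = {x ∈ ℤ_19 : v_19(x) = 0}. Here v_19(15) = v_19(num) − v_19(den) = 0; compare against these criteria.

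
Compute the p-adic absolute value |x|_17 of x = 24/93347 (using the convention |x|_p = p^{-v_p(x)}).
|24/93347|_17 = 4913

Step 1 — compute v_17(x) by factoring powers of 17 out of the numerator and denominator: v_17(24/93347) = -3. Step 2 — apply |x|_p = p^{-v_p(x)} = 17^{3} = 4913.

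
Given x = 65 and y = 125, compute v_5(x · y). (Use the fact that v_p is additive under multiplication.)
v_5(8125) = 4

v_p(x) = 1 (factor: 65 = 5^1 · 13); v_p(y) = 3 (factor: 125 = 5^3 · 1). Additivity: v_p(xy) = v_p(x) + v_p(y) = 1 + 3 = 4. (Direct check: xy = 8125 = 5^4 · (13).)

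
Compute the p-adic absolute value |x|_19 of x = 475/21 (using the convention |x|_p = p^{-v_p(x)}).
|475/21|_19 = 1/19

Step 1 — compute v_19(x) by factoring powers of 19 out of the numerator and denominator: v_19(475/21) = 1. Step 2 — apply |x|_p = p^{-v_p(x)} = 19^{-1} = 1/19.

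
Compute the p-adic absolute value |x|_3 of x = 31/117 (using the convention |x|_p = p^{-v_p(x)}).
|31/117|_3 = 9

Step 1 — compute v_3(x) by factoring powers of 3 out of the numerator and denominator: v_3(31/117) = -2. Step 2 — apply |x|_p = p^{-v_p(x)} = 3^{2} = 9.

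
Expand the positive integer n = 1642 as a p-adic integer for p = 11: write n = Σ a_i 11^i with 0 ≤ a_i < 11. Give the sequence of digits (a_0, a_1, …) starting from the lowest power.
(a_0, a_1, …) = (3, 6, 2, 1)

Repeated division by 11 gives the digits low-to-high: 1642 = 3 + 6·11^1 + 2·11^2 + 1·11^3. Digit sequence: (3, 6, 2, 1).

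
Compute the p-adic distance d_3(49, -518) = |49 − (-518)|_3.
d_3(49, -518) = 1/81

Step 1 — x − y = 49 − (-518) = 567. Step 2 — v_3(567) = 4 (factor: 567 = (3^4 · 7); the sign does not affect v_p). Step 3 — |x − y|_3 = 3^{-4} = 1/81.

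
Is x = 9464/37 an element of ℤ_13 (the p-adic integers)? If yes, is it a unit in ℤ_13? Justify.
x ∈ ℤ_13 but not a unit; v_13(x) = 2 > 0

ℤ_13 = {x ∈ ℚ_13 : v_13(x) ≥ 0} and ℤ_13^× = {x ∈ ℤ_13 : v_13(x) = 0}. Here v_13(9464/37) = v_13(num) − v_13(den) = 2; compare against these criteria.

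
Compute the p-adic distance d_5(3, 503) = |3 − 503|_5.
d_5(3, 503) = 1/125

Step 1 — x − y = 3 − 503 = -500. Step 2 — v_5(-500) = 3 (factor: -500 = −(5^3 · 4); the sign does not affect v_p). Step 3 — |x − y|_5 = 5^{-3} = 1/125.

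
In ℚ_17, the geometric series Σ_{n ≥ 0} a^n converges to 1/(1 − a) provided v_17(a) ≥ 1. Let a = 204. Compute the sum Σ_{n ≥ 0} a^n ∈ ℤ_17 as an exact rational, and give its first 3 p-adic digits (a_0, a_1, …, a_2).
Σ a^n = 1/(1 − a) = -1/203;  first 3 digits = (1, 12, 8)

v_17(a) = 1 ≥ 1, so the series converges in ℤ_17 to 1/(1 − a) = 1/(1 − 204) = -1/203. Expand this rational in ℤ_17: compute digits iteratively via d_i = x_i mod 17, x_{i+1} = (x_i − d_i)/17. The first 3 digits are (1, 12, 8).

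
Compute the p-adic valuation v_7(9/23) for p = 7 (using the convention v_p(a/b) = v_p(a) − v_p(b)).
v_7(9/23) = 0

Factor powers of 7 from the numerator and denominator of the reduced fraction: 9 = 7^0 · 9 and 23 = 7^0 · 23. Apply v_p(a/b) = v_p(a) − v_p(b): v_7(9/23) = 0 − 0 = 0.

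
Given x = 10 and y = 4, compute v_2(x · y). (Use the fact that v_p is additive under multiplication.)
v_2(40) = 3

v_p(x) = 1 (factor: 10 = 2^1 · 5); v_p(y) = 2 (factor: 4 = 2^2 · 1). Additivity: v_p(xy) = v_p(x) + v_p(y) = 1 + 2 = 3. (Direct check: xy = 40 = 2^3 · (5).)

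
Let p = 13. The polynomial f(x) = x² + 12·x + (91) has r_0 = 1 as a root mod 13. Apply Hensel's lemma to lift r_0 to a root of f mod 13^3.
r_2 = 1418 (mod 2197)

Hensel: r_{i+1} = r_i − f(r_i)·(f′(r_i))^{-1} mod 13^{i+2}, f′(x) = 2x + 12. Iterate:
  r_0 = 1 (mod 13)
  r_1 = 66 (mod 169)
  r_2 = 1418 (mod 2197)
Final: r = 1418 satisfies f(r) ≡ 0 mod 13^3.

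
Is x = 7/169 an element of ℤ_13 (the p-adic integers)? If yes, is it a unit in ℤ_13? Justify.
x ∉ ℤ_13 (v_13(x) = -2 < 0)

ℤ_13 = {x ∈ ℚ_13 : v_13(x) ≥ 0} and ℤ_13^× = {x ∈ ℤ_13 : v_13(x) = 0}. Here v_13(7/169) = v_13(num) − v_13(den) = -2; compare against these criteria.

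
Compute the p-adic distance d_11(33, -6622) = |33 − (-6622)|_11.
d_11(33, -6622) = 1/1331

Step 1 — x − y = 33 − (-6622) = 6655. Step 2 — v_11(6655) = 3 (factor: 6655 = (11^3 · 5); the sign does not affect v_p). Step 3 — |x − y|_11 = 11^{-3} = 1/1331.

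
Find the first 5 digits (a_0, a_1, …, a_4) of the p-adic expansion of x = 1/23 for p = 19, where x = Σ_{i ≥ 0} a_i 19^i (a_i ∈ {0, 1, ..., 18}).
(a_0, …, a_4) = (5, 8, 7, 12, 1)

v_19(1/23) = 0 (numerator and denominator both coprime to 19), so x ∈ ℤ_19^×. Compute digits iteratively via a_i = x_i mod 19, x_{i+1} = (x_i − a_i)/19, with x_0 = x:
  x_0 = 1/23;  a_0 = 5;  x_1 = (x_0 − 5)/19 = -6/23
  x_1 = -6/23;  a_1 = 8;  x_2 = (x_1 − 8)/19 = -10/23
  x_2 = -10/23;  a_2 = 7;  x_3 = (x_2 − 7)/19 = -9/23
  x_3 = -9/23;  a_3 = 12;  x_4 = (x_3 − 12)/19 = -15/23
  x_4 = -15/23;  a_4 = 1;  x_5 = (x_4 − 1)/19 = -2/23
Digits: (5, 8, 7, 12, 1).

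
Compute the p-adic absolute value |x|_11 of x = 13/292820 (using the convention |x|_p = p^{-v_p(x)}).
|13/292820|_11 = 14641

Step 1 — compute v_11(x) by factoring powers of 11 out of the numerator and denominator: v_11(13/292820) = -4. Step 2 — apply |x|_p = p^{-v_p(x)} = 11^{4} = 14641.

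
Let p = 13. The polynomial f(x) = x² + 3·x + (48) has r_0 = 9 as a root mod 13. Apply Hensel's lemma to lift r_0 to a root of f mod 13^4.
r_3 = 13087 (mod 28561)

Hensel: r_{i+1} = r_i − f(r_i)·(f′(r_i))^{-1} mod 13^{i+2}, f′(x) = 2x + 3. Iterate:
  r_0 = 9 (mod 13)
  r_1 = 74 (mod 169)
  r_2 = 2102 (mod 2197)
  r_3 = 13087 (mod 28561)
Final: r = 13087 satisfies f(r) ≡ 0 mod 13^4.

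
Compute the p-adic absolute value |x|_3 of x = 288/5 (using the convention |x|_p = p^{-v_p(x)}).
|288/5|_3 = 1/9

Step 1 — compute v_3(x) by factoring powers of 3 out of the numerator and denominator: v_3(288/5) = 2. Step 2 — apply |x|_p = p^{-v_p(x)} = 3^{-2} = 1/9.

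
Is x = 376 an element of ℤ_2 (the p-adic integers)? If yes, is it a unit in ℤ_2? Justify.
x ∈ ℤ_2 but not a unit; v_2(x) = 3 > 0

ℤ_2 = {x ∈ ℚ_2 : v_2(x) ≥ 0} and ℤ_2^× = {x ∈ ℤ_2 : v_2(x) = 0}. Here v_2(376) = v_2(num) − v_2(den) = 3; compare against these criteria.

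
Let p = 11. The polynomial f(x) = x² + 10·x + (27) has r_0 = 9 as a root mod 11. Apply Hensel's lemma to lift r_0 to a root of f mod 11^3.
r_2 = 581 (mod 1331)

Hensel: r_{i+1} = r_i − f(r_i)·(f′(r_i))^{-1} mod 11^{i+2}, f′(x) = 2x + 10. Iterate:
  r_0 = 9 (mod 11)
  r_1 = 97 (mod 121)
  r_2 = 581 (mod 1331)
Final: r = 581 satisfies f(r) ≡ 0 mod 11^3.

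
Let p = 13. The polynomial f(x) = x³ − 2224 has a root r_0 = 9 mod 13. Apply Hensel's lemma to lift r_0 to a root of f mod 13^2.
r_1 = 100 (mod 169)

Hensel: r_{i+1} = r_i − f(r_i)/f′(r_i) mod 13^{i+2}, where f′(x) = 3x². Iterate:
  r_0 = 9 (mod 13)
  r_1 = 100 (mod 169)
Final: r = 100 with f(r) ≡ 0 mod 13^2.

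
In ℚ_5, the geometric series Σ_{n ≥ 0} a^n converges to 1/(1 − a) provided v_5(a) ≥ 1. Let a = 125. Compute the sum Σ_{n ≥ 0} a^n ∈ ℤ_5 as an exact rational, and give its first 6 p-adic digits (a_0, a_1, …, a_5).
Σ a^n = 1/(1 − a) = -1/124;  first 6 digits = (1, 0, 0, 1, 0, 0)

v_5(a) = 3 ≥ 1, so the series converges in ℤ_5 to 1/(1 − a) = 1/(1 − 125) = -1/124. Expand this rational in ℤ_5: compute digits iteratively via d_i = x_i mod 5, x_{i+1} = (x_i − d_i)/5. The first 6 digits are (1, 0, 0, 1, 0, 0).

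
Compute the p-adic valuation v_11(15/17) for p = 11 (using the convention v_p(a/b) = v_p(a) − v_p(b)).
v_11(15/17) = 0

Factor powers of 11 from the numerator and denominator of the reduced fraction: 15 = 11^0 · 15 and 17 = 11^0 · 17. Apply v_p(a/b) = v_p(a) − v_p(b): v_11(15/17) = 0 − 0 = 0.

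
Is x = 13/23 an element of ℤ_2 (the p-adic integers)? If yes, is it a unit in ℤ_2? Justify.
x ∈ ℤ_2^× (unit); v_2(x) = 0

ℤ_2 = {x ∈ ℚ_2 : v_2(x) ≥ 0} and ℤ_2^× = {x ∈ ℤ_2 : v_2(x) = 0}. Here v_2(13/23) = v_2(num) − v_2(den) = 0; compare against these criteria.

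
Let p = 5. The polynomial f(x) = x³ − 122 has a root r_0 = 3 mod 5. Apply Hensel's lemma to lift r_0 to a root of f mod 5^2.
r_1 = 13 (mod 25)

Hensel: r_{i+1} = r_i − f(r_i)/f′(r_i) mod 5^{i+2}, where f′(x) = 3x². Iterate:
  r_0 = 3 (mod 5)
  r_1 = 13 (mod 25)
Final: r = 13 with f(r) ≡ 0 mod 5^2.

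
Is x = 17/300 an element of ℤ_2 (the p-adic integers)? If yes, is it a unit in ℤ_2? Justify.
x ∉ ℤ_2 (v_2(x) = -2 < 0)

ℤ_2 = {x ∈ ℚ_2 : v_2(x) ≥ 0} and ℤ_2^× = {x ∈ ℤ_2 : v_2(x) = 0}. Here v_2(17/300) = v_2(num) − v_2(den) = -2; compare against these criteria.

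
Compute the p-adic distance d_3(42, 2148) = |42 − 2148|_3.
d_3(42, 2148) = 1/81

Step 1 — x − y = 42 − 2148 = -2106. Step 2 — v_3(-2106) = 4 (factor: -2106 = −(3^4 · 26); the sign does not affect v_p). Step 3 — |x − y|_3 = 3^{-4} = 1/81.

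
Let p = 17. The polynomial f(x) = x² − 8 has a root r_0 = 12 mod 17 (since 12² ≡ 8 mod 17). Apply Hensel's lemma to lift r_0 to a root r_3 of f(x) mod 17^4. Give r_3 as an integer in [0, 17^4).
r_3 = 3667 (mod 83521)

Hensel's recurrence: r_{i+1} = r_i − f(r_i)·(f′(r_i))^{-1} mod 17^{i+2}, with f′(x) = 2x. Iterate:
  r_0 = 12 (mod 17)
  r_1 = 199 (mod 289)
  r_2 = 3667 (mod 4913)
  r_3 = 3667 (mod 83521)
Final: r_3 = 3667, and one checks f(r_3) ≡ 0 mod 17^4.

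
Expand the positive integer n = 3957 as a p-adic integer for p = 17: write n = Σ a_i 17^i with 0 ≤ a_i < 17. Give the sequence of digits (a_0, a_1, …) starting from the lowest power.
(a_0, a_1, …) = (13, 11, 13)

Repeated division by 17 gives the digits low-to-high: 3957 = 13 + 11·17^1 + 13·17^2. Digit sequence: (13, 11, 13).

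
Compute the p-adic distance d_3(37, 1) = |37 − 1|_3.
d_3(37, 1) = 1/9

Step 1 — x − y = 37 − 1 = 36. Step 2 — v_3(36) = 2 (factor: 36 = (3^2 · 4); the sign does not affect v_p). Step 3 — |x − y|_3 = 3^{-2} = 1/9.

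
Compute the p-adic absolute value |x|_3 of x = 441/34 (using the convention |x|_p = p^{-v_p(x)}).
|441/34|_3 = 1/9

Step 1 — compute v_3(x) by factoring powers of 3 out of the numerator and denominator: v_3(441/34) = 2. Step 2 — apply |x|_p = p^{-v_p(x)} = 3^{-2} = 1/9.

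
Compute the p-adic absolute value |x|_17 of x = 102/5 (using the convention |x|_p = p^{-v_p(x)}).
|102/5|_17 = 1/17

Step 1 — compute v_17(x) by factoring powers of 17 out of the numerator and denominator: v_17(102/5) = 1. Step 2 — apply |x|_p = p^{-v_p(x)} = 17^{-1} = 1/17.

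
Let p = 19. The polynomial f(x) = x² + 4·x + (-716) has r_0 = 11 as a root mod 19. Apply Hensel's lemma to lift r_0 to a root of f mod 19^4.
r_3 = 46504 (mod 130321)

Hensel: r_{i+1} = r_i − f(r_i)·(f′(r_i))^{-1} mod 19^{i+2}, f′(x) = 2x + 4. Iterate:
  r_0 = 11 (mod 19)
  r_1 = 296 (mod 361)
  r_2 = 5350 (mod 6859)
  r_3 = 46504 (mod 130321)
Final: r = 46504 satisfies f(r) ≡ 0 mod 19^4.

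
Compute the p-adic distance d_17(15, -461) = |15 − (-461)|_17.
d_17(15, -461) = 1/17

Step 1 — x − y = 15 − (-461) = 476. Step 2 — v_17(476) = 1 (factor: 476 = (17^1 · 28); the sign does not affect v_p). Step 3 — |x − y|_17 = 17^{-1} = 1/17.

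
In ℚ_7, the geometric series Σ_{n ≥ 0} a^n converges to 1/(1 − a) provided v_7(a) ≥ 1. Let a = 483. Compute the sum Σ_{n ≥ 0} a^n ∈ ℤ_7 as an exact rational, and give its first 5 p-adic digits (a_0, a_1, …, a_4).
Σ a^n = 1/(1 − a) = -1/482;  first 5 digits = (1, 6, 3, 1, 2)

v_7(a) = 1 ≥ 1, so the series converges in ℤ_7 to 1/(1 − a) = 1/(1 − 483) = -1/482. Expand this rational in ℤ_7: compute digits iteratively via d_i = x_i mod 7, x_{i+1} = (x_i − d_i)/7. The first 5 digits are (1, 6, 3, 1, 2).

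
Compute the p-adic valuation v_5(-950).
v_5(-950) = 2

v_5(n) is the largest exponent k such that 5^k divides n. Factor out: -950 = -5^2 · 38. (Sign doesn't affect v_p.) So v_5(-950) = 2.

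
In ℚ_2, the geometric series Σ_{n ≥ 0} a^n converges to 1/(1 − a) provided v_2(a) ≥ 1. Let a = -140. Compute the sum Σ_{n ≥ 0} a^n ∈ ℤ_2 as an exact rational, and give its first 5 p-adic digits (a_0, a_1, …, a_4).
Σ a^n = 1/(1 − a) = 1/141;  first 5 digits = (1, 0, 1, 0, 0)

v_2(a) = 2 ≥ 1, so the series converges in ℤ_2 to 1/(1 − a) = 1/(1 − (-140)) = 1/141. Expand this rational in ℤ_2: compute digits iteratively via d_i = x_i mod 2, x_{i+1} = (x_i − d_i)/2. The first 5 digits are (1, 0, 1, 0, 0).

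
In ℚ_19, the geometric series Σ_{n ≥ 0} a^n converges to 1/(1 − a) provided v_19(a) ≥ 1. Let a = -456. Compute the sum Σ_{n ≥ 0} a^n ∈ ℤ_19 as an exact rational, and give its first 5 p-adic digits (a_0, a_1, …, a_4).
Σ a^n = 1/(1 − a) = 1/457;  first 5 digits = (1, 14, 4, 0, 13)

v_19(a) = 1 ≥ 1, so the series converges in ℤ_19 to 1/(1 − a) = 1/(1 − (-456)) = 1/457. Expand this rational in ℤ_19: compute digits iteratively via d_i = x_i mod 19, x_{i+1} = (x_i − d_i)/19. The first 5 digits are (1, 14, 4, 0, 13).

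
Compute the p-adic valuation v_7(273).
v_7(273) = 1

v_7(n) is the largest exponent k such that 7^k divides n. Factor out: 273 = 7^1 · 39. (Sign doesn't affect v_p.) So v_7(273) = 1.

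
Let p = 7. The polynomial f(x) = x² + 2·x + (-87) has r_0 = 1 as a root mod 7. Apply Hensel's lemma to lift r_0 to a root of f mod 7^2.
r_1 = 22 (mod 49)

Hensel: r_{i+1} = r_i − f(r_i)·(f′(r_i))^{-1} mod 7^{i+2}, f′(x) = 2x + 2. Iterate:
  r_0 = 1 (mod 7)
  r_1 = 22 (mod 49)
Final: r = 22 satisfies f(r) ≡ 0 mod 7^2.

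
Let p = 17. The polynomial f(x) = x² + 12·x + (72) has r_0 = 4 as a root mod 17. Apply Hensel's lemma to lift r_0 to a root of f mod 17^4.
r_3 = 2078 (mod 83521)

Hensel: r_{i+1} = r_i − f(r_i)·(f′(r_i))^{-1} mod 17^{i+2}, f′(x) = 2x + 12. Iterate:
  r_0 = 4 (mod 17)
  r_1 = 55 (mod 289)
  r_2 = 2078 (mod 4913)
  r_3 = 2078 (mod 83521)
Final: r = 2078 satisfies f(r) ≡ 0 mod 17^4.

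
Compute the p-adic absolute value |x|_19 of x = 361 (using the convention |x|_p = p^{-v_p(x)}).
|361|_19 = 1/361

Step 1 — compute v_19(x) by factoring powers of 19 out of the numerator and denominator: v_19(361) = 2. Step 2 — apply |x|_p = p^{-v_p(x)} = 19^{-2} = 1/361.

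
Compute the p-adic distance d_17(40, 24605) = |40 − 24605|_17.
d_17(40, 24605) = 1/4913

Step 1 — x − y = 40 − 24605 = -24565. Step 2 — v_17(-24565) = 3 (factor: -24565 = −(17^3 · 5); the sign does not affect v_p). Step 3 — |x − y|_17 = 17^{-3} = 1/4913.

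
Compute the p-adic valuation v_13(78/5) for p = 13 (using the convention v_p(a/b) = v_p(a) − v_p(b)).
v_13(78/5) = 1

Factor powers of 13 from the numerator and denominator of the reduced fraction: 78 = 13^1 · 6 and 5 = 13^0 · 5. Apply v_p(a/b) = v_p(a) − v_p(b): v_13(78/5) = 1 − 0 = 1.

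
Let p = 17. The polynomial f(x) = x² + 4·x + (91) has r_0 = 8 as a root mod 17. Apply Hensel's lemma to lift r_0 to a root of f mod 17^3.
r_2 = 2643 (mod 4913)

Hensel: r_{i+1} = r_i − f(r_i)·(f′(r_i))^{-1} mod 17^{i+2}, f′(x) = 2x + 4. Iterate:
  r_0 = 8 (mod 17)
  r_1 = 42 (mod 289)
  r_2 = 2643 (mod 4913)
Final: r = 2643 satisfies f(r) ≡ 0 mod 17^3.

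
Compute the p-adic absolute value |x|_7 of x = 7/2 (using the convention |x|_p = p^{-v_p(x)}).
|7/2|_7 = 1/7

Step 1 — compute v_7(x) by factoring powers of 7 out of the numerator and denominator: v_7(7/2) = 1. Step 2 — apply |x|_p = p^{-v_p(x)} = 7^{-1} = 1/7.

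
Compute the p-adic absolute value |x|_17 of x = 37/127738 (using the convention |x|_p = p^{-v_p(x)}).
|37/127738|_17 = 4913

Step 1 — compute v_17(x) by factoring powers of 17 out of the numerator and denominator: v_17(37/127738) = -3. Step 2 — apply |x|_p = p^{-v_p(x)} = 17^{3} = 4913.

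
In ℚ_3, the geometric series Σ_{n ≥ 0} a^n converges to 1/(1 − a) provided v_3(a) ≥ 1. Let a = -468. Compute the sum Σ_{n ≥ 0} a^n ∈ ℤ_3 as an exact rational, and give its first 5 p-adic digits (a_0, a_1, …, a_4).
Σ a^n = 1/(1 − a) = 1/469;  first 5 digits = (1, 0, 2, 0, 1)

v_3(a) = 2 ≥ 1, so the series converges in ℤ_3 to 1/(1 − a) = 1/(1 − (-468)) = 1/469. Expand this rational in ℤ_3: compute digits iteratively via d_i = x_i mod 3, x_{i+1} = (x_i − d_i)/3. The first 5 digits are (1, 0, 2, 0, 1).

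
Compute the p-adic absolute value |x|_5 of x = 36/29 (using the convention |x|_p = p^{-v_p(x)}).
|36/29|_5 = 1

Step 1 — compute v_5(x) by factoring powers of 5 out of the numerator and denominator: v_5(36/29) = 0. Step 2 — apply |x|_p = p^{-v_p(x)} = 5^{0} = 1.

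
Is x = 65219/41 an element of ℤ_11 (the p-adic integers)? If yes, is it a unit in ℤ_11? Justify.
x ∈ ℤ_11 but not a unit; v_11(x) = 3 > 0

ℤ_11 = {x ∈ ℚ_11 : v_11(x) ≥ 0} and ℤ_11^× = {x ∈ ℤ_11 : v_11(x) = 0}. Here v_11(65219/41) = v_11(num) − v_11(den) = 3; compare against these criteria.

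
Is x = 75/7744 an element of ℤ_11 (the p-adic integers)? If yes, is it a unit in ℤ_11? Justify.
x ∉ ℤ_11 (v_11(x) = -2 < 0)

ℤ_11 = {x ∈ ℚ_11 : v_11(x) ≥ 0} and ℤ_11^× = {x ∈ ℤ_11 : v_11(x) = 0}. Here v_11(75/7744) = v_11(num) − v_11(den) = -2; compare against these criteria.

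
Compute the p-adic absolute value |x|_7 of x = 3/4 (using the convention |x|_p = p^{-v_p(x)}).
|3/4|_7 = 1

Step 1 — compute v_7(x) by factoring powers of 7 out of the numerator and denominator: v_7(3/4) = 0. Step 2 — apply |x|_p = p^{-v_p(x)} = 7^{0} = 1.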